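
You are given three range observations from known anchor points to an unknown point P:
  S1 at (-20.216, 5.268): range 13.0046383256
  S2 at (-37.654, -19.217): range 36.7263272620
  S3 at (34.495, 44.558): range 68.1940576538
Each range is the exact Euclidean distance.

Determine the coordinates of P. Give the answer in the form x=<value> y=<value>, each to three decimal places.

eq1: (x + 20.216)² + (y − 5.268)² = 13.0046383256²
eq2: (x + 37.654)² + (y + 19.217)² = 36.7263272620²
eq3: (x − 34.495)² + (y − 44.558)² = 68.1940576538²
eq1−eq2, eq1−eq3 (x²,y² cancel):
  -34.876·x − 48.970·y = 170.975829
  109.422·x + 78.580·y = -1742.426972
det = -34.876·78.580 − -48.970·109.422 = 2617.839260
x = (170.975829·78.580 − -48.970·-1742.426972) / 2617.839260 = -27.462102
y = (-34.876·-1742.426972 − 170.975829·109.422) / 2617.839260 = 16.066825

x=-27.462 y=16.067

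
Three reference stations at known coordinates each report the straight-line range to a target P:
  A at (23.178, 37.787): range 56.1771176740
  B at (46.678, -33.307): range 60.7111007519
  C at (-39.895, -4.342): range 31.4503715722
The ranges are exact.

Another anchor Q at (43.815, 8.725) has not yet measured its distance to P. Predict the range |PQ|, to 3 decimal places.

eq1: (x − 23.178)² + (y − 37.787)² = 56.1771176740²
eq2: (x − 46.678)² + (y + 33.307)² = 60.7111007519²
eq3: (x + 39.895)² + (y + 4.342)² = 31.4503715722²
eq2−eq3, eq2−eq1 (x²,y² cancel):
  -173.146·x + 57.930·y = 1018.983938
  -47.000·x + 142.188·y = -793.145676
det = -173.146·142.188 − 57.930·-47.000 = -21896.573448
x = (1018.983938·142.188 − 57.930·-793.145676) / -21896.573448 = -8.715255
y = (-173.146·-793.145676 − 1018.983938·-47.000) / -21896.573448 = -8.458960
|P − Q| = √((-8.715255 − 43.815)² + (-8.458960 − 8.725)²) = 55.269487

55.269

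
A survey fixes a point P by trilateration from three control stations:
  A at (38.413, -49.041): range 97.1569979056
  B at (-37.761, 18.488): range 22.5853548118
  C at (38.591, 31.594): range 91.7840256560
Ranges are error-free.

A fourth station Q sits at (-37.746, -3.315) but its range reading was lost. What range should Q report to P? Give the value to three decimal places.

eq1: (x − 38.413)² + (y + 49.041)² = 97.1569979056²
eq2: (x + 37.761)² + (y − 18.488)² = 22.5853548118²
eq3: (x − 38.591)² + (y − 31.594)² = 91.7840256560²
eq3−eq2, eq3−eq1 (x²,y² cancel):
  -152.704·x − 26.212·y = 7194.462262
  -0.356·x − 161.270·y = 377.957257
det = -152.704·-161.270 − -26.212·-0.356 = 24617.242608
x = (7194.462262·-161.270 − -26.212·377.957257) / 24617.242608 = -46.729194
y = (-152.704·377.957257 − 7194.462262·-0.356) / 24617.242608 = -2.240477
|P − Q| = √((-46.729194 − -37.746)² + (-2.240477 − -3.315)²) = 9.047231

9.047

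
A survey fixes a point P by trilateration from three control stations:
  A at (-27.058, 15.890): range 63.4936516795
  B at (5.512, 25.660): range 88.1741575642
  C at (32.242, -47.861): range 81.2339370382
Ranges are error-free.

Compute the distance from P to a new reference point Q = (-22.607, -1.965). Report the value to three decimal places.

eq1: (x + 27.058)² + (y − 15.890)² = 63.4936516795²
eq2: (x − 5.512)² + (y − 25.660)² = 88.1741575642²
eq3: (x − 32.242)² + (y + 47.861)² = 81.2339370382²
eq2−eq1, eq2−eq3 (x²,y² cancel):
  -65.140·x − 19.540·y = 4039.047979
  53.460·x − 147.042·y = 3817.133676
det = -65.140·-147.042 − -19.540·53.460 = 10622.924280
x = (4039.047979·-147.042 − -19.540·3817.133676) / 10622.924280 = -48.887000
y = (-65.140·3817.133676 − 4039.047979·53.460) / 10622.924280 = -43.733305
|P − Q| = √((-48.887000 − -22.607)² + (-43.733305 − -1.965)²) = 49.348047

49.348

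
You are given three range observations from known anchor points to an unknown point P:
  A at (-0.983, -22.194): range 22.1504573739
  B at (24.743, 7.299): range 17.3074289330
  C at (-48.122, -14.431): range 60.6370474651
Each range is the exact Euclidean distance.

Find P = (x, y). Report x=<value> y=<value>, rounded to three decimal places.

eq1: (x + 0.983)² + (y + 22.194)² = 22.1504573739²
eq2: (x − 24.743)² + (y − 7.299)² = 17.3074289330²
eq3: (x + 48.122)² + (y + 14.431)² = 60.6370474651²
eq3−eq1, eq3−eq2 (x²,y² cancel):
  94.278·x − 15.526·y = 1155.768043
  145.730·x + 43.460·y = 1518.815234
det = 94.278·43.460 − -15.526·145.730 = 6359.925860
x = (1155.768043·43.460 − -15.526·1518.815234) / 6359.925860 = 11.605608
y = (94.278·1518.815234 − 1155.768043·145.730) / 6359.925860 = -3.968476

x=11.606 y=-3.968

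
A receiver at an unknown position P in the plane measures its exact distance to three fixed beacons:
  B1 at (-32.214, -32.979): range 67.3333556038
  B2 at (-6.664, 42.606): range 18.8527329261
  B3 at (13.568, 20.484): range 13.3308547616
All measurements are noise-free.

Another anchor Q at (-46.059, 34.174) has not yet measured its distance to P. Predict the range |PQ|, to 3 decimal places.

48.059

eq1: (x + 32.214)² + (y + 32.979)² = 67.3333556038²
eq2: (x + 6.664)² + (y − 42.606)² = 18.8527329261²
eq3: (x − 13.568)² + (y − 20.484)² = 13.3308547616²
eq1−eq3, eq1−eq2 (x²,y² cancel):
  91.564·x + 106.926·y = 2834.397731
  51.100·x + 151.170·y = 3912.679133
det = 91.564·151.170 − 106.926·51.100 = 8377.811280
x = (2834.397731·151.170 − 106.926·3912.679133) / 8377.811280 = 1.206613
y = (91.564·3912.679133 − 2834.397731·51.100) / 8377.811280 = 25.474772
|P − Q| = √((1.206613 − -46.059)² + (25.474772 − 34.174)²) = 48.059492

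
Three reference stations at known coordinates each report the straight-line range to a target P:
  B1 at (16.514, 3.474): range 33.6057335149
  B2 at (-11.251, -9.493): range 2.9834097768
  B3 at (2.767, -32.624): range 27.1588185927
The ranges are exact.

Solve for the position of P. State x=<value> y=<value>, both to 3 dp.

x=-13.775 y=-11.084

eq1: (x − 16.514)² + (y − 3.474)² = 33.6057335149²
eq2: (x + 11.251)² + (y + 9.493)² = 2.9834097768²
eq3: (x − 2.767)² + (y + 32.624)² = 27.1588185927²
eq2−eq1, eq2−eq3 (x²,y² cancel):
  55.530·x + 25.934·y = -1052.365769
  28.036·x − 46.262·y = 126.578922
det = 55.530·-46.262 − 25.934·28.036 = -3296.014484
x = (-1052.365769·-46.262 − 25.934·126.578922) / -3296.014484 = -13.774772
y = (55.530·126.578922 − -1052.365769·28.036) / -3296.014484 = -11.084009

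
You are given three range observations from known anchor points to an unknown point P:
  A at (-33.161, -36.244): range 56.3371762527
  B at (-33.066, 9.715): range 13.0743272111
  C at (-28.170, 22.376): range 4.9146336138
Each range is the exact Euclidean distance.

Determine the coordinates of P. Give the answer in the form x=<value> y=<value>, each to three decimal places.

eq1: (x + 33.161)² + (y + 36.244)² = 56.3371762527²
eq2: (x + 33.066)² + (y − 9.715)² = 13.0743272111²
eq3: (x + 28.170)² + (y − 22.376)² = 4.9146336138²
eq1−eq3, eq1−eq2 (x²,y² cancel):
  9.982·x + 117.240·y = 2030.678624
  0.190·x + 91.918·y = 1777.401520
det = 9.982·91.918 − 117.240·0.190 = 895.249876
x = (2030.678624·91.918 − 117.240·1777.401520) / 895.249876 = -24.268796
y = (9.982·1777.401520 − 2030.678624·0.190) / 895.249876 = 19.386982

x=-24.269 y=19.387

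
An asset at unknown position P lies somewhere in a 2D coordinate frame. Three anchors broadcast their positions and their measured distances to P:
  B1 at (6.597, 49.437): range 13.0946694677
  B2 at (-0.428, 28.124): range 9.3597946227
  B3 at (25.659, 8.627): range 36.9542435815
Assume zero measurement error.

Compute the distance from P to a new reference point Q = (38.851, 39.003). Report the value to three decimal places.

36.765

eq1: (x − 6.597)² + (y − 49.437)² = 13.0946694677²
eq2: (x + 0.428)² + (y − 28.124)² = 9.3597946227²
eq3: (x − 25.659)² + (y − 8.627)² = 36.9542435815²
eq3−eq2, eq3−eq1 (x²,y² cancel):
  -52.174·x + 38.994·y = 1336.343513
  -38.124·x + 81.620·y = 2948.873718
det = -52.174·81.620 − 38.994·-38.124 = -2771.834624
x = (1336.343513·81.620 − 38.994·2948.873718) / -2771.834624 = 2.134335
y = (-52.174·2948.873718 − 1336.343513·-38.124) / -2771.834624 = 37.126233
|P − Q| = √((2.134335 − 38.851)² + (37.126233 − 39.003)²) = 36.764599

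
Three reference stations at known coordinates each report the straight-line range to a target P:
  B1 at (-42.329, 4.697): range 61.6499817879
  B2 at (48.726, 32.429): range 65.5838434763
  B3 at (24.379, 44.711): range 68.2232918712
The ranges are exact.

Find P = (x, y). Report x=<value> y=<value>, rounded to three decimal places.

x=12.972 y=-22.552

eq1: (x + 42.329)² + (y − 4.697)² = 61.6499817879²
eq2: (x − 48.726)² + (y − 32.429)² = 65.5838434763²
eq3: (x − 24.379)² + (y − 44.711)² = 68.2232918712²
eq2−eq1, eq2−eq3 (x²,y² cancel):
  -182.110·x − 55.464·y = -1111.536796
  -48.694·x + 24.564·y = -1185.630984
det = -182.110·24.564 − -55.464·-48.694 = -7174.114056
x = (-1111.536796·24.564 − -55.464·-1185.630984) / -7174.114056 = 12.972142
y = (-182.110·-1185.630984 − -1111.536796·-48.694) / -7174.114056 = -22.551925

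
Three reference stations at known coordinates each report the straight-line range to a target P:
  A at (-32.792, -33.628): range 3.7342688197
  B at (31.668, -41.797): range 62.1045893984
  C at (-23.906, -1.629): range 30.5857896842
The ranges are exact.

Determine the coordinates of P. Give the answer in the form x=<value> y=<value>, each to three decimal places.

eq1: (x + 32.792)² + (y + 33.628)² = 3.7342688197²
eq2: (x − 31.668)² + (y + 41.797)² = 62.1045893984²
eq3: (x + 23.906)² + (y + 1.629)² = 30.5857896842²
eq3−eq1, eq3−eq2 (x²,y² cancel):
  -17.772·x − 63.998·y = 2553.552938
  111.148·x − 80.336·y = -745.788538
det = -17.772·-80.336 − -63.998·111.148 = 8540.981096
x = (2553.552938·-80.336 − -63.998·-745.788538) / 8540.981096 = -29.606810
y = (-17.772·-745.788538 − 2553.552938·111.148) / 8540.981096 = -31.678814

x=-29.607 y=-31.679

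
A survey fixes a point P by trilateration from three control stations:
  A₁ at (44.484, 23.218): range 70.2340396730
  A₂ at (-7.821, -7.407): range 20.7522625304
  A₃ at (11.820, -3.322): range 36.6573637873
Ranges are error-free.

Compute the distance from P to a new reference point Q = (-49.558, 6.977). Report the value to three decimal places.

25.955

eq1: (x − 44.484)² + (y − 23.218)² = 70.2340396730²
eq2: (x + 7.821)² + (y + 7.407)² = 20.7522625304²
eq3: (x − 11.820)² + (y + 3.322)² = 36.6573637873²
eq1−eq3, eq1−eq2 (x²,y² cancel):
  -65.328·x − 53.080·y = 1221.904313
  -104.610·x − 61.250·y = 2100.293839
det = -65.328·-61.250 − -53.080·-104.610 = -1551.358800
x = (1221.904313·-61.250 − -53.080·2100.293839) / -1551.358800 = -23.619267
y = (-65.328·2100.293839 − 1221.904313·-104.610) / -1551.358800 = 6.049268
|P − Q| = √((-23.619267 − -49.558)² + (6.049268 − 6.977)²) = 25.955318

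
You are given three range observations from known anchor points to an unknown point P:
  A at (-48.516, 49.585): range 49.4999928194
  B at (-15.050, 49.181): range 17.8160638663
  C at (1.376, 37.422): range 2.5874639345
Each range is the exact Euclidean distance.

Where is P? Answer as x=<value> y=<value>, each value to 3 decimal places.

x=-0.035 y=39.591

eq1: (x + 48.516)² + (y − 49.585)² = 49.4999928194²
eq2: (x + 15.050)² + (y − 49.181)² = 17.8160638663²
eq3: (x − 1.376)² + (y − 37.422)² = 2.5874639345²
eq2−eq1, eq2−eq3 (x²,y² cancel):
  -66.932·x + 0.808·y = 34.364063
  32.852·x − 23.518·y = -932.256639
det = -66.932·-23.518 − 0.808·32.852 = 1547.562360
x = (34.364063·-23.518 − 0.808·-932.256639) / 1547.562360 = -0.035482
y = (-66.932·-932.256639 − 34.364063·32.852) / 1547.562360 = 39.590568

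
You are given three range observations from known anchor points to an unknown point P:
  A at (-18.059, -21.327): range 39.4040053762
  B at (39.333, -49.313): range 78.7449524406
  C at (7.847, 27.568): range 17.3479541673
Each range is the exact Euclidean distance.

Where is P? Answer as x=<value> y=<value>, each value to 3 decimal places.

x=-4.919 y=15.822

eq1: (x + 18.059)² + (y + 21.327)² = 39.4040053762²
eq2: (x − 39.333)² + (y + 49.313)² = 78.7449524406²
eq3: (x − 7.847)² + (y − 27.568)² = 17.3479541673²
eq3−eq1, eq3−eq2 (x²,y² cancel):
  -51.812·x − 97.790·y = -1292.325749
  62.972·x − 153.762·y = -2742.529196
det = -51.812·-153.762 − -97.790·62.972 = 14124.748624
x = (-1292.325749·-153.762 − -97.790·-2742.529196) / 14124.748624 = -4.919120
y = (-51.812·-2742.529196 − -1292.325749·62.972) / 14124.748624 = 15.821610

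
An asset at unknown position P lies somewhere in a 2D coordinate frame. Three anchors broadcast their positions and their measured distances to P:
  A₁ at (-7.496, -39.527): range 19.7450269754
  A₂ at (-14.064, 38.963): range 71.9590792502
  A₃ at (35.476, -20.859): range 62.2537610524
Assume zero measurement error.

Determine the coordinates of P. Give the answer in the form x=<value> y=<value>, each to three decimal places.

eq1: (x + 7.496)² + (y + 39.527)² = 19.7450269754²
eq2: (x + 14.064)² + (y − 38.963)² = 71.9590792502²
eq3: (x − 35.476)² + (y + 20.859)² = 62.2537610524²
eq1−eq2, eq1−eq3 (x²,y² cancel):
  -13.136·x + 156.980·y = -4690.905276
  85.944·x + 37.336·y = -3410.593963
det = -13.136·37.336 − 156.980·85.944 = -13981.934816
x = (-4690.905276·37.336 − 156.980·-3410.593963) / -13981.934816 = -25.765776
y = (-13.136·-3410.593963 − -4690.905276·85.944) / -13981.934816 = -32.038250

x=-25.766 y=-32.038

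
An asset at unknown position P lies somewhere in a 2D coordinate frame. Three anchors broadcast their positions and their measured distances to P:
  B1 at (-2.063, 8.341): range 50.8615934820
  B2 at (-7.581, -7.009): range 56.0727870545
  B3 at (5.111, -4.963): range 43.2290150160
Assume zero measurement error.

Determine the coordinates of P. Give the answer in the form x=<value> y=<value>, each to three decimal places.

x=48.077 y=-0.198

eq1: (x + 2.063)² + (y − 8.341)² = 50.8615934820²
eq2: (x + 7.581)² + (y + 7.009)² = 56.0727870545²
eq3: (x − 5.111)² + (y + 4.963)² = 43.2290150160²
eq3−eq2, eq3−eq1 (x²,y² cancel):
  -25.384·x − 4.092·y = -1219.565757
  -14.348·x + 26.608·y = -695.079392
det = -25.384·26.608 − -4.092·-14.348 = -734.129488
x = (-1219.565757·26.608 − -4.092·-695.079392) / -734.129488 = 48.076628
y = (-25.384·-695.079392 − -1219.565757·-14.348) / -734.129488 = -0.198284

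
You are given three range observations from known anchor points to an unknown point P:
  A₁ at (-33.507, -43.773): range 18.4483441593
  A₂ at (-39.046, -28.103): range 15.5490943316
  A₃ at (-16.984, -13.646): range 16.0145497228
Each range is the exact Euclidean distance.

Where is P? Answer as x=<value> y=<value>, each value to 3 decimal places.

x=-23.498 y=-28.276

eq1: (x + 33.507)² + (y + 43.773)² = 18.4483441593²
eq2: (x + 39.046)² + (y + 28.103)² = 15.5490943316²
eq3: (x + 16.984)² + (y + 13.646)² = 16.0145497228²
eq2−eq3, eq2−eq1 (x²,y² cancel):
  44.124·x + 28.914·y = -1854.390621
  11.078·x − 31.340·y = 625.858785
det = 44.124·-31.340 − 28.914·11.078 = -1703.155452
x = (-1854.390621·-31.340 − 28.914·625.858785) / -1703.155452 = -23.497868
y = (44.124·625.858785 − -1854.390621·11.078) / -1703.155452 = -28.275946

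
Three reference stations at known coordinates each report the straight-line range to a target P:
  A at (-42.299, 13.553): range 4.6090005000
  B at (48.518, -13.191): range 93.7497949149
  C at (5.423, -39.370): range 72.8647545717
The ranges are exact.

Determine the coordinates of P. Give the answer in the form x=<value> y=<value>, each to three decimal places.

eq1: (x + 42.299)² + (y − 13.553)² = 4.6090005000²
eq2: (x − 48.518)² + (y + 13.191)² = 93.7497949149²
eq3: (x − 5.423)² + (y + 39.370)² = 72.8647545717²
eq1−eq2, eq1−eq3 (x²,y² cancel):
  181.634·x − 53.488·y = -8212.671566
  95.444·x − 105.846·y = -5681.512954
det = 181.634·-105.846 − -53.488·95.444 = -14120.123692
x = (-8212.671566·-105.846 − -53.488·-5681.512954) / -14120.123692 = -40.041127
y = (181.634·-5681.512954 − -8212.671566·95.444) / -14120.123692 = 17.571071

x=-40.041 y=17.571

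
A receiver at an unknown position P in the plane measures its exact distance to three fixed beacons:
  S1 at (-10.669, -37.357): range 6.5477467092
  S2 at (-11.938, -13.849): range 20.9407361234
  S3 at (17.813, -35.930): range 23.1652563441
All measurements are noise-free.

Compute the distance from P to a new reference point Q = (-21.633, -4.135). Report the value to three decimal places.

eq1: (x + 10.669)² + (y + 37.357)² = 6.5477467092²
eq2: (x + 11.938)² + (y + 13.849)² = 20.9407361234²
eq3: (x − 17.813)² + (y + 35.930)² = 23.1652563441²
eq2−eq1, eq2−eq3 (x²,y² cancel):
  2.538·x − 47.016·y = 1570.703807
  59.502·x − 44.162·y = 1175.842552
det = 2.538·-44.162 − -47.016·59.502 = 2685.462876
x = (1570.703807·-44.162 − -47.016·1175.842552) / 2685.462876 = -5.243792
y = (2.538·1175.842552 − 1570.703807·59.502) / 2685.462876 = -33.690925
|P − Q| = √((-5.243792 − -21.633)² + (-33.690925 − -4.135)²) = 33.795841

33.796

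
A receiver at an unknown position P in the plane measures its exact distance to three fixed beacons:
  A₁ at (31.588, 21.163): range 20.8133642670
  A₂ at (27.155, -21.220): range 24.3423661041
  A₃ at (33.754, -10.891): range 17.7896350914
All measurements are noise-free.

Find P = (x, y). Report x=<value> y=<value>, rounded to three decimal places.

eq1: (x − 31.588)² + (y − 21.163)² = 20.8133642670²
eq2: (x − 27.155)² + (y + 21.220)² = 24.3423661041²
eq3: (x − 33.754)² + (y + 10.891)² = 17.7896350914²
eq1−eq2, eq1−eq3 (x²,y² cancel):
  -8.866·x − 84.766·y = -417.346543
  4.332·x − 64.108·y = -71.002901
det = -8.866·-64.108 − -84.766·4.332 = 935.587840
x = (-417.346543·-64.108 − -84.766·-71.002901) / 935.587840 = 22.164269
y = (-8.866·-71.002901 − -417.346543·4.332) / 935.587840 = 2.605268

x=22.164 y=2.605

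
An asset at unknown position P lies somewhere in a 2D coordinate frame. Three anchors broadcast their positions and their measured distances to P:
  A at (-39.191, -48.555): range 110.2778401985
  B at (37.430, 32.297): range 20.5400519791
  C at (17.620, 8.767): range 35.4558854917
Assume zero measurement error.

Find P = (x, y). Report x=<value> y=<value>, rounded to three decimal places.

eq1: (x + 39.191)² + (y + 48.555)² = 110.2778401985²
eq2: (x − 37.430)² + (y − 32.297)² = 20.5400519791²
eq3: (x − 17.620)² + (y − 8.767)² = 35.4558854917²
eq1−eq2, eq1−eq3 (x²,y² cancel):
  153.242·x + 161.704·y = 10289.886907
  113.622·x + 114.644·y = 7397.884406
det = 153.242·114.644 − 161.704·113.622 = -804.856040
x = (10289.886907·114.644 − 161.704·7397.884406) / -804.856040 = 20.616986
y = (153.242·7397.884406 − 10289.886907·113.622) / -804.856040 = 44.095995

x=20.617 y=44.096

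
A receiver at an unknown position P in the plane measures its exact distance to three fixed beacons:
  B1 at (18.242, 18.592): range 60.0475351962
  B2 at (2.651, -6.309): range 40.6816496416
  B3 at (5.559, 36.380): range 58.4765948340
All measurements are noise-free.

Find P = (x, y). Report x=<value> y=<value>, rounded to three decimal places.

eq1: (x − 18.242)² + (y − 18.592)² = 60.0475351962²
eq2: (x − 2.651)² + (y + 6.309)² = 40.6816496416²
eq3: (x − 5.559)² + (y − 36.380)² = 58.4765948340²
eq1−eq3, eq1−eq2 (x²,y² cancel):
  -25.366·x + 35.576·y = 862.168193
  -31.182·x − 49.802·y = 1319.108120
det = -25.366·-49.802 − 35.576·-31.182 = 2372.608364
x = (862.168193·-49.802 − 35.576·1319.108120) / 2372.608364 = -37.876580
y = (-25.366·1319.108120 − 862.168193·-31.182) / 2372.608364 = -2.771788

x=-37.877 y=-2.772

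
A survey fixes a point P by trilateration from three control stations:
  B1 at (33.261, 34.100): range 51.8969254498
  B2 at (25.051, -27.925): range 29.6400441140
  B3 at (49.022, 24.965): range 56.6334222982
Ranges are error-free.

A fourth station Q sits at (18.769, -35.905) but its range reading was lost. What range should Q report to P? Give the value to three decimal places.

31.964

eq1: (x − 33.261)² + (y − 34.100)² = 51.8969254498²
eq2: (x − 25.051)² + (y + 27.925)² = 29.6400441140²
eq3: (x − 49.022)² + (y − 24.965)² = 56.6334222982²
eq2−eq3, eq2−eq1 (x²,y² cancel):
  47.942·x + 105.780·y = -709.762823
  16.420·x + 124.050·y = -953.012761
det = 47.942·124.050 − 105.780·16.420 = 4210.297500
x = (-709.762823·124.050 − 105.780·-953.012761) / 4210.297500 = 3.031523
y = (47.942·-953.012761 − -709.762823·16.420) / 4210.297500 = -8.083759
|P − Q| = √((3.031523 − 18.769)² + (-8.083759 − -35.905)²) = 31.963880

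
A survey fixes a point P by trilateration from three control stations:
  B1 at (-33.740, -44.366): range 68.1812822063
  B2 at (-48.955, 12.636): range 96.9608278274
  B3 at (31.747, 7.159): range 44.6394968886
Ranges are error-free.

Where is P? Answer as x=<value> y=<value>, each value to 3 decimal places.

x=34.086 y=-37.419

eq1: (x + 33.740)² + (y + 44.366)² = 68.1812822063²
eq2: (x + 48.955)² + (y − 12.636)² = 96.9608278274²
eq3: (x − 31.747)² + (y − 7.159)² = 44.6394968886²
eq1−eq3, eq1−eq2 (x²,y² cancel):
  130.974·x + 103.050·y = 608.396295
  -30.430·x + 114.004·y = -5303.183925
det = 130.974·114.004 − 103.050·-30.430 = 18067.371396
x = (608.396295·114.004 − 103.050·-5303.183925) / 18067.371396 = 34.086459
y = (130.974·-5303.183925 − 608.396295·-30.430) / 18067.371396 = -37.419152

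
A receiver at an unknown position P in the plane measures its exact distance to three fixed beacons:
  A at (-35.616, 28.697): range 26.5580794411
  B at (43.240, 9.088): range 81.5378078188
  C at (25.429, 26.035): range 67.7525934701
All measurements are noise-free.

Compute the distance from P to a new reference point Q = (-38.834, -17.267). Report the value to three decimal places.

19.531

eq1: (x + 35.616)² + (y − 28.697)² = 26.5580794411²
eq2: (x − 43.240)² + (y − 9.088)² = 81.5378078188²
eq3: (x − 25.429)² + (y − 26.035)² = 67.7525934701²
eq1−eq3, eq1−eq2 (x²,y² cancel):
  122.090·x − 5.324·y = -4652.644337
  157.712·x − 39.218·y = -6082.810441
det = 122.090·-39.218 − -5.324·157.712 = -3948.466932
x = (-4652.644337·-39.218 − -5.324·-6082.810441) / -3948.466932 = -38.010328
y = (122.090·-6082.810441 − -4652.644337·157.712) / -3948.466932 = 2.247070
|P − Q| = √((-38.010328 − -38.834)² + (2.247070 − -17.267)²) = 19.531446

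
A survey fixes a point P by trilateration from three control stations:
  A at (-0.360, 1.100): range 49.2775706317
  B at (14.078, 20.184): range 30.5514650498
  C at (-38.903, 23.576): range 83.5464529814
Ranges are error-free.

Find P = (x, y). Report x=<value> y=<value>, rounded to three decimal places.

x=44.611 y=21.247

eq1: (x + 0.360)² + (y − 1.100)² = 49.2775706317²
eq2: (x − 14.078)² + (y − 20.184)² = 30.5514650498²
eq3: (x + 38.903)² + (y − 23.576)² = 83.5464529814²
eq3−eq2, eq3−eq1 (x²,y² cancel):
  105.962·x − 6.784·y = 4582.930544
  77.086·x − 44.952·y = 2483.799253
det = 105.962·-44.952 − -6.784·77.086 = -4240.252400
x = (4582.930544·-44.952 − -6.784·2483.799253) / -4240.252400 = 44.610976
y = (105.962·2483.799253 − 4582.930544·77.086) / -4240.252400 = 21.246718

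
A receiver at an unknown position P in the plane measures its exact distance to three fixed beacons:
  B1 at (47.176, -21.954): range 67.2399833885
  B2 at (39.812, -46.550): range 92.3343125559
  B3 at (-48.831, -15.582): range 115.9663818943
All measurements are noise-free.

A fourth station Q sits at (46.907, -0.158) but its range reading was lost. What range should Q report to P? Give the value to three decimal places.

eq1: (x − 47.176)² + (y + 21.954)² = 67.2399833885²
eq2: (x − 39.812)² + (y + 46.550)² = 92.3343125559²
eq3: (x + 48.831)² + (y + 15.582)² = 115.9663818943²
eq2−eq3, eq2−eq1 (x²,y² cancel):
  -177.286·x + 61.936·y = -6047.209013
  14.728·x + 49.192·y = 2960.065157
det = -177.286·49.192 − 61.936·14.728 = -9633.246320
x = (-6047.209013·49.192 − 61.936·2960.065157) / -9633.246320 = 49.911409
y = (-177.286·2960.065157 − -6047.209013·14.728) / -9633.246320 = 45.230320
|P − Q| = √((49.911409 − 46.907)² + (45.230320 − -0.158)²) = 45.487648

45.488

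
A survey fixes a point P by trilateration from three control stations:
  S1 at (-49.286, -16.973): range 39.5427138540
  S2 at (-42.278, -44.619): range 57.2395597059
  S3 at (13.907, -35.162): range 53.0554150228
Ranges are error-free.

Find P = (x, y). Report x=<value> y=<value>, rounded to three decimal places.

x=-18.008 y=7.221

eq1: (x + 49.286)² + (y + 16.973)² = 39.5427138540²
eq2: (x + 42.278)² + (y + 44.619)² = 57.2395597059²
eq3: (x − 13.907)² + (y + 35.162)² = 53.0554150228²
eq1−eq2, eq1−eq3 (x²,y² cancel):
  14.016·x − 55.292·y = -651.649056
  126.386·x − 36.378·y = -2538.672476
det = 14.016·-36.378 − -55.292·126.386 = 6478.260664
x = (-651.649056·-36.378 − -55.292·-2538.672476) / 6478.260664 = -18.008320
y = (14.016·-2538.672476 − -651.649056·126.386) / 6478.260664 = 7.220655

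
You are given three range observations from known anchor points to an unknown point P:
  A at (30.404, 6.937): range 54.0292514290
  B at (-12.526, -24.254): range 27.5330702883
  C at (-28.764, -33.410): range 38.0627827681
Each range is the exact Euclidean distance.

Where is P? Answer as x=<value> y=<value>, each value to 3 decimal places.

eq1: (x − 30.404)² + (y − 6.937)² = 54.0292514290²
eq2: (x + 12.526)² + (y + 24.254)² = 27.5330702883²
eq3: (x + 28.764)² + (y + 33.410)² = 38.0627827681²
eq1−eq3, eq1−eq2 (x²,y² cancel):
  -118.336·x − 80.694·y = 2441.455189
  -85.860·x − 62.382·y = 1933.722057
det = -118.336·-62.382 − -80.694·-85.860 = 453.649512
x = (2441.455189·-62.382 − -80.694·1933.722057) / 453.649512 = 8.237439
y = (-118.336·1933.722057 − 2441.455189·-85.860) / 453.649512 = -42.335747

x=8.237 y=-42.336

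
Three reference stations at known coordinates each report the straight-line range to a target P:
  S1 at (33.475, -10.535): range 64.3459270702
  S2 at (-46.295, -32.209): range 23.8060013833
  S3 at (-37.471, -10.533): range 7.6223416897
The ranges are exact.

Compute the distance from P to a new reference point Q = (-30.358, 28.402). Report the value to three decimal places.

eq1: (x − 33.475)² + (y + 10.535)² = 64.3459270702²
eq2: (x + 46.295)² + (y + 32.209)² = 23.8060013833²
eq3: (x + 37.471)² + (y + 10.533)² = 7.6223416897²
eq2−eq3, eq2−eq1 (x²,y² cancel):
  17.648·x + 43.352·y = -1157.001167
  159.540·x + 43.348·y = -5522.757485
det = 17.648·43.348 − 43.352·159.540 = -6151.372576
x = (-1157.001167·43.348 − 43.352·-5522.757485) / -6151.372576 = -30.768563
y = (17.648·-5522.757485 − -1157.001167·159.540) / -6151.372576 = -14.163074
|P − Q| = √((-30.768563 − -30.358)² + (-14.163074 − 28.402)²) = 42.567054

42.567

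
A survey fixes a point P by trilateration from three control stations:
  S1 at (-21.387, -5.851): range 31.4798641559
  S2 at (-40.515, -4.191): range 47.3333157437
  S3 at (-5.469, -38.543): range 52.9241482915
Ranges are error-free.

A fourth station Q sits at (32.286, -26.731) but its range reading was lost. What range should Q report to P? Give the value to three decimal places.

eq1: (x + 21.387)² + (y + 5.851)² = 31.4798641559²
eq2: (x + 40.515)² + (y + 4.191)² = 47.3333157437²
eq3: (x + 5.469)² + (y + 38.543)² = 52.9241482915²
eq2−eq3, eq2−eq1 (x²,y² cancel):
  70.092·x − 68.704·y = -704.079589
  38.256·x − 3.320·y = 82.069196
det = 70.092·-3.320 − -68.704·38.256 = 2395.634784
x = (-704.079589·-3.320 − -68.704·82.069196) / 2395.634784 = 3.329400
y = (70.092·82.069196 − -704.079589·38.256) / 2395.634784 = 13.644677
|P − Q| = √((3.329400 − 32.286)² + (13.644677 − -26.731)²) = 49.685813

49.686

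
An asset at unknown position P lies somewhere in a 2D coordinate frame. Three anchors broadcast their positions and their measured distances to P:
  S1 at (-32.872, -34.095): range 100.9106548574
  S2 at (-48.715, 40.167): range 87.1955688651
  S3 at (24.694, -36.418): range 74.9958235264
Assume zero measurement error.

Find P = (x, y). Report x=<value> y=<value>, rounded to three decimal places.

x=38.434 y=37.308

eq1: (x + 32.872)² + (y + 34.095)² = 100.9106548574²
eq2: (x + 48.715)² + (y − 40.167)² = 87.1955688651²
eq3: (x − 24.694)² + (y + 36.418)² = 74.9958235264²
eq2−eq3, eq2−eq1 (x²,y² cancel):
  146.818·x − 153.170·y = -71.781071
  31.686·x − 148.524·y = -4323.394739
det = 146.818·-148.524 − -153.170·31.686 = -16952.652012
x = (-71.781071·-148.524 − -153.170·-4323.394739) / -16952.652012 = 38.433701
y = (146.818·-4323.394739 − -71.781071·31.686) / -16952.652012 = 37.308482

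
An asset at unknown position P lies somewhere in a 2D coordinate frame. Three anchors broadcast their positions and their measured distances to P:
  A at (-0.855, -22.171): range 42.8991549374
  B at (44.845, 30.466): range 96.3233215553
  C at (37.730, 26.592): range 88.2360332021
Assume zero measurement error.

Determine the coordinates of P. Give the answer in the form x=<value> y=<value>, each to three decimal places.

eq1: (x + 0.855)² + (y + 22.171)² = 42.8991549374²
eq2: (x − 44.845)² + (y − 30.466)² = 96.3233215553²
eq3: (x − 37.730)² + (y − 26.592)² = 88.2360332021²
eq3−eq2, eq3−eq1 (x²,y² cancel):
  14.230·x + 7.748·y = -684.020903
  -77.170·x − 97.526·y = 4306.856963
det = 14.230·-97.526 − 7.748·-77.170 = -789.881820
x = (-684.020903·-97.526 − 7.748·4306.856963) / -789.881820 = -42.209219
y = (14.230·4306.856963 − -684.020903·-77.170) / -789.881820 = -10.761966

x=-42.209 y=-10.762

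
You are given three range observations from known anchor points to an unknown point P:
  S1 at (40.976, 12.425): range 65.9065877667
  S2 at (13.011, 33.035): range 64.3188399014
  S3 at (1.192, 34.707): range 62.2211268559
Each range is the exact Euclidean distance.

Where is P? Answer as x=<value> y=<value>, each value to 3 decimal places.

eq1: (x − 40.976)² + (y − 12.425)² = 65.9065877667²
eq2: (x − 13.011)² + (y − 33.035)² = 64.3188399014²
eq3: (x − 1.192)² + (y − 34.707)² = 62.2211268559²
eq1−eq2, eq1−eq3 (x²,y² cancel):
  -55.930·x + 41.220·y = -366.050710
  -79.568·x + 44.564·y = -155.206804
det = -55.930·44.564 − 41.220·-79.568 = 787.328440
x = (-366.050710·44.564 − 41.220·-155.206804) / 787.328440 = -12.593295
y = (-55.930·-155.206804 − -366.050710·-79.568) / 787.328440 = -25.967824

x=-12.593 y=-25.968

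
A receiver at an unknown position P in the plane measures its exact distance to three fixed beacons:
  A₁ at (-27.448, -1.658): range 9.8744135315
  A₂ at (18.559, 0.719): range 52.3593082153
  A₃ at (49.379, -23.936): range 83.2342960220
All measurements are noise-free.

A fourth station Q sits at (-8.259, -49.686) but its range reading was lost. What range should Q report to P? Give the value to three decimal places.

46.576

eq1: (x + 27.448)² + (y + 1.658)² = 9.8744135315²
eq2: (x − 18.559)² + (y − 0.719)² = 52.3593082153²
eq3: (x − 49.379)² + (y + 23.936)² = 83.2342960220²
eq3−eq2, eq3−eq1 (x²,y² cancel):
  -61.640·x + 49.310·y = 1520.186583
  -153.654·x + 44.556·y = 4575.367923
det = -61.640·44.556 − 49.310·-153.654 = 4830.246900
x = (1520.186583·44.556 − 49.310·4575.367923) / 4830.246900 = -32.685277
y = (-61.640·4575.367923 − 1520.186583·-153.654) / 4830.246900 = -10.029079
|P − Q| = √((-32.685277 − -8.259)² + (-10.029079 − -49.686)²) = 46.575899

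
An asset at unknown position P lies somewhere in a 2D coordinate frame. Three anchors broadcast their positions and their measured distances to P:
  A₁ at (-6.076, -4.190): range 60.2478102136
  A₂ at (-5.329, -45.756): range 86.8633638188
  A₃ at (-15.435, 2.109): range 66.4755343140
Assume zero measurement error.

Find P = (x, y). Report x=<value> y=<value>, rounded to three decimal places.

x=47.644 y=23.085

eq1: (x + 6.076)² + (y + 4.190)² = 60.2478102136²
eq2: (x + 5.329)² + (y + 45.756)² = 86.8633638188²
eq3: (x + 15.435)² + (y − 2.109)² = 66.4755343140²
eq2−eq1, eq2−eq3 (x²,y² cancel):
  -1.494·x + 83.132·y = 1847.909437
  -20.212·x + 95.730·y = 1246.924641
det = -1.494·95.730 − 83.132·-20.212 = 1537.243364
x = (1847.909437·95.730 − 83.132·1246.924641) / 1537.243364 = 47.644396
y = (-1.494·1246.924641 − 1847.909437·-20.212) / 1537.243364 = 23.084855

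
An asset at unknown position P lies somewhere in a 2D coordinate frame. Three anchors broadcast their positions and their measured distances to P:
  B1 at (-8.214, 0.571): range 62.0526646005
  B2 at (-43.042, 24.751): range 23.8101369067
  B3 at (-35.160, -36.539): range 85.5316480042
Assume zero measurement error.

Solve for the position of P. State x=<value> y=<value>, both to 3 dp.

x=-48.243 y=47.986

eq1: (x + 8.214)² + (y − 0.571)² = 62.0526646005²
eq2: (x + 43.042)² + (y − 24.751)² = 23.8101369067²
eq3: (x + 35.160)² + (y + 36.539)² = 85.5316480042²
eq2−eq3, eq2−eq1 (x²,y² cancel):
  15.764·x − 122.580·y = -6642.641835
  69.656·x − 48.360·y = -5681.040493
det = 15.764·-48.360 − -122.580·69.656 = 7776.085440
x = (-6642.641835·-48.360 − -122.580·-5681.040493) / 7776.085440 = -48.243269
y = (15.764·-5681.040493 − -6642.641835·69.656) / 7776.085440 = 47.986090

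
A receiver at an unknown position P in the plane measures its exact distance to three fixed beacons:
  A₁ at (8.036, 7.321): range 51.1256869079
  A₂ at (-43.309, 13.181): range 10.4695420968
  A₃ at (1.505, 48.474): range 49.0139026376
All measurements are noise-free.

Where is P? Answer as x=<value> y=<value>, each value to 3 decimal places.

x=-40.536 y=23.277

eq1: (x − 8.036)² + (y − 7.321)² = 51.1256869079²
eq2: (x + 43.309)² + (y − 13.181)² = 10.4695420968²
eq3: (x − 1.505)² + (y − 48.474)² = 49.0139026376²
eq1−eq3, eq1−eq2 (x²,y² cancel):
  -13.062·x + 82.306·y = 2445.292574
  -102.690·x + 11.720·y = 4435.458455
det = -13.062·11.720 − 82.306·-102.690 = 8298.916500
x = (2445.292574·11.720 − 82.306·4435.458455) / 8298.916500 = -40.536137
y = (-13.062·4435.458455 − 2445.292574·-102.690) / 8298.916500 = 23.276669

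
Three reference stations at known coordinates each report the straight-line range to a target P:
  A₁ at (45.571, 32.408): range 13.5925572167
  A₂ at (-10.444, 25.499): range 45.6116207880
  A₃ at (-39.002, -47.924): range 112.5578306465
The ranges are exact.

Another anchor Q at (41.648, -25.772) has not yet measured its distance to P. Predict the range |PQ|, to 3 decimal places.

64.626

eq1: (x − 45.571)² + (y − 32.408)² = 13.5925572167²
eq2: (x + 10.444)² + (y − 25.499)² = 45.6116207880²
eq3: (x + 39.002)² + (y + 47.924)² = 112.5578306465²
eq3−eq2, eq3−eq1 (x²,y² cancel):
  57.116·x + 146.846·y = 7530.255646
  169.146·x + 160.664·y = 11793.636353
det = 57.116·160.664 − 146.846·169.146 = -15661.928492
x = (7530.255646·160.664 − 146.846·11793.636353) / -15661.928492 = 33.329697
y = (57.116·11793.636353 − 7530.255646·169.146) / -15661.928492 = 38.316309
|P − Q| = √((33.329697 − 41.648)² + (38.316309 − -25.772)²) = 64.625889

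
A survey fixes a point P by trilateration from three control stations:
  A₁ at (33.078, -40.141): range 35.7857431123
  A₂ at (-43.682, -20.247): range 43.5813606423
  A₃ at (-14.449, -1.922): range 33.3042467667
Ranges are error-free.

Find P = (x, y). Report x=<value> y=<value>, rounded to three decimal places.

x=-1.945 y=-32.790

eq1: (x − 33.078)² + (y + 40.141)² = 35.7857431123²
eq2: (x + 43.682)² + (y + 20.247)² = 43.5813606423²
eq3: (x + 14.449)² + (y + 1.922)² = 33.3042467667²
eq3−eq1, eq3−eq2 (x²,y² cancel):
  95.054·x − 76.438·y = 2321.539723
  -58.466·x − 36.650·y = 1315.428305
det = 95.054·-36.650 − -76.438·-58.466 = -7952.753208
x = (2321.539723·-36.650 − -76.438·1315.428305) / -7952.753208 = -1.944519
y = (95.054·1315.428305 − 2321.539723·-58.466) / -7952.753208 = -32.789634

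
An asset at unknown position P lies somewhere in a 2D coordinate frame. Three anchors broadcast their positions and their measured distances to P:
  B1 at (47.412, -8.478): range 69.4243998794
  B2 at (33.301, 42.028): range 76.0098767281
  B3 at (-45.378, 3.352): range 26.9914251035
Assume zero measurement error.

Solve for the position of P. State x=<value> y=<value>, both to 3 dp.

x=-21.993 y=-10.127

eq1: (x − 47.412)² + (y + 8.478)² = 69.4243998794²
eq2: (x − 33.301)² + (y − 42.028)² = 76.0098767281²
eq3: (x + 45.378)² + (y − 3.352)² = 26.9914251035²
eq2−eq1, eq2−eq3 (x²,y² cancel):
  28.222·x − 101.012·y = 402.218905
  -157.358·x − 77.352·y = 4244.053734
det = 28.222·-77.352 − -101.012·-157.358 = -18078.074440
x = (402.218905·-77.352 − -101.012·4244.053734) / -18078.074440 = -21.992825
y = (28.222·4244.053734 − 402.218905·-157.358) / -18078.074440 = -10.126524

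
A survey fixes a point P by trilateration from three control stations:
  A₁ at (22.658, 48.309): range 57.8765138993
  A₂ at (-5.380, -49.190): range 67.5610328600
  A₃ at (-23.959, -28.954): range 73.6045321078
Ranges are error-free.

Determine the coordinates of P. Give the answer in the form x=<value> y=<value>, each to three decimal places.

x=45.581 y=-4.834

eq1: (x − 22.658)² + (y − 48.309)² = 57.8765138993²
eq2: (x + 5.380)² + (y + 49.190)² = 67.5610328600²
eq3: (x + 23.959)² + (y + 28.954)² = 73.6045321078²
eq2−eq1, eq2−eq3 (x²,y² cancel):
  56.076·x + 194.998·y = 1613.346245
  -37.158·x + 40.472·y = -1889.366689
det = 56.076·40.472 − 194.998·-37.158 = 9515.243556
x = (1613.346245·40.472 − 194.998·-1889.366689) / 9515.243556 = 45.581395
y = (56.076·-1889.366689 − 1613.346245·-37.158) / 9515.243556 = -4.834286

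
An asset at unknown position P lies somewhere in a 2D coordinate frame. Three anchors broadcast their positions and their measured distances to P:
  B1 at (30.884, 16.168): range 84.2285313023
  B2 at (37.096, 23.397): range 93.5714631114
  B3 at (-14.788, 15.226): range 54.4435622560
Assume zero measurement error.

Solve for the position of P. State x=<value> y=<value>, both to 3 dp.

x=-36.127 y=-34.862

eq1: (x − 30.884)² + (y − 16.168)² = 84.2285313023²
eq2: (x − 37.096)² + (y − 23.397)² = 93.5714631114²
eq3: (x + 14.788)² + (y − 15.226)² = 54.4435622560²
eq1−eq2, eq1−eq3 (x²,y² cancel):
  12.424·x + 14.458·y = -952.866078
  -91.344·x − 1.884·y = 3365.634354
det = 12.424·-1.884 − 14.458·-91.344 = 1297.244736
x = (-952.866078·-1.884 − 14.458·3365.634354) / 1297.244736 = -36.126677
y = (12.424·3365.634354 − -952.866078·-91.344) / 1297.244736 = -34.861547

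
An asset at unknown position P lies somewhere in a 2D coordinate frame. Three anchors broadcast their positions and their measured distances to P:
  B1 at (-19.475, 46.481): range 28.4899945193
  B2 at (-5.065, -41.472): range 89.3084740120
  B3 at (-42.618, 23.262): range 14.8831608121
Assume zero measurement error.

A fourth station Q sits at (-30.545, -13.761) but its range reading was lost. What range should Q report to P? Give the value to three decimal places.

53.813

eq1: (x + 19.475)² + (y − 46.481)² = 28.4899945193²
eq2: (x + 5.065)² + (y + 41.472)² = 89.3084740120²
eq3: (x + 42.618)² + (y − 23.262)² = 14.8831608121²
eq3−eq2, eq3−eq1 (x²,y² cancel):
  75.106·x − 129.468·y = -8366.328614
  46.286·x + 46.438·y = -407.826894
det = 75.106·46.438 − -129.468·46.286 = 9480.328276
x = (-8366.328614·46.438 − -129.468·-407.826894) / 9480.328276 = -46.550719
y = (75.106·-407.826894 − -8366.328614·46.286) / 9480.328276 = 37.616170
|P − Q| = √((-46.550719 − -30.545)² + (37.616170 − -13.761)²) = 53.812607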